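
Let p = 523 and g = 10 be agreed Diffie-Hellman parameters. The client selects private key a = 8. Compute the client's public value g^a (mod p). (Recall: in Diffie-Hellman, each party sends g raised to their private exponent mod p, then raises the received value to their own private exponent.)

Public value = 10^8 (mod 523).
10^1 ≡ 10 (mod 523)
10^2 = (10^1)^2 ≡ 10^2 = 100 ≡ 100 (mod 523)
10^4 = (10^2)^2 ≡ 100^2 = 10000 ≡ 63 (mod 523)
10^8 = (10^4)^2 ≡ 63^2 = 3969 ≡ 308 (mod 523)

308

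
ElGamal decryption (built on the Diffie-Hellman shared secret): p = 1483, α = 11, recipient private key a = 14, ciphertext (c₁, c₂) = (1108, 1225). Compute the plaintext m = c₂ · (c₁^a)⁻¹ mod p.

1411

Shared mask s = c₁^a mod p = 1108^14 mod 1483.
1108^1 ≡ 1108 (mod 1483)
1108^2 = (1108^1)^2 ≡ 1108^2 = 1227664 ≡ 1223 (mod 1483)
1108^4 = (1108^2)^2 ≡ 1223^2 = 1495729 ≡ 865 (mod 1483)
1108^8 = (1108^4)^2 ≡ 865^2 = 748225 ≡ 793 (mod 1483)
1108^14 = 1108^8 · 1108^4 · 1108^2 ≡ 793 · 865 · 1223 ≡ 1363 (mod 1483).
So s = 1363; s⁻¹ ≡ 828 (mod 1483).
m = c₂ · s⁻¹ mod 1483 = 1225 · 828 mod 1483 = 1411.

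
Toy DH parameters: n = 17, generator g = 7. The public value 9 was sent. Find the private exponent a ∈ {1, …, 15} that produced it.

6

Try successive powers of 7 modulo 17:
7^1 ≡ 7
7^2 ≡ 15
7^3 ≡ 3
7^4 ≡ 4
7^5 ≡ 11
7^6 ≡ 9
Found: a = 6.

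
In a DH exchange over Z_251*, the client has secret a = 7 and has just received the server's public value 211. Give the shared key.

4

Shared key K = 211^7 mod 251.
211^1 ≡ 211 (mod 251)
211^2 = (211^1)^2 ≡ 211^2 = 44521 ≡ 94 (mod 251)
211^4 = (211^2)^2 ≡ 94^2 = 8836 ≡ 51 (mod 251)
211^7 = 211^4 · 211^2 · 211^1 ≡ 51 · 94 · 211 ≡ 4 (mod 251).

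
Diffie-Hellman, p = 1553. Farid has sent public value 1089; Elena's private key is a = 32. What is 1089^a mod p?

1240

Shared key K = 1089^32 mod 1553.
1089^1 ≡ 1089 (mod 1553)
1089^2 = (1089^1)^2 ≡ 1089^2 = 1185921 ≡ 982 (mod 1553)
1089^4 = (1089^2)^2 ≡ 982^2 = 964324 ≡ 1464 (mod 1553)
1089^8 = (1089^4)^2 ≡ 1464^2 = 2143296 ≡ 156 (mod 1553)
1089^16 = (1089^8)^2 ≡ 156^2 = 24336 ≡ 1041 (mod 1553)
1089^32 = (1089^16)^2 ≡ 1041^2 = 1083681 ≡ 1240 (mod 1553)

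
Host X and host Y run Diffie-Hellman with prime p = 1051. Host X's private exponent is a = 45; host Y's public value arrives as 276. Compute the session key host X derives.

Shared key K = 276^45 mod 1051.
276^1 ≡ 276 (mod 1051)
276^2 = (276^1)^2 ≡ 276^2 = 76176 ≡ 504 (mod 1051)
276^4 = (276^2)^2 ≡ 504^2 = 254016 ≡ 725 (mod 1051)
276^8 = (276^4)^2 ≡ 725^2 = 525625 ≡ 125 (mod 1051)
276^16 = (276^8)^2 ≡ 125^2 = 15625 ≡ 911 (mod 1051)
276^32 = (276^16)^2 ≡ 911^2 = 829921 ≡ 682 (mod 1051)
276^45 = 276^32 · 276^8 · 276^4 · 276^1 ≡ 682 · 125 · 725 · 276 ≡ 444 (mod 1051).

444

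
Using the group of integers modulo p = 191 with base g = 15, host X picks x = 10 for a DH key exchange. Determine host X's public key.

153

Public value = 15^10 mod 191.
15^1 ≡ 15 (mod 191)
15^2 = (15^1)^2 ≡ 15^2 = 225 ≡ 34 (mod 191)
15^4 = (15^2)^2 ≡ 34^2 = 1156 ≡ 10 (mod 191)
15^8 = (15^4)^2 ≡ 10^2 = 100 ≡ 100 (mod 191)
15^10 = 15^8 · 15^2 ≡ 100 · 34 ≡ 153 (mod 191).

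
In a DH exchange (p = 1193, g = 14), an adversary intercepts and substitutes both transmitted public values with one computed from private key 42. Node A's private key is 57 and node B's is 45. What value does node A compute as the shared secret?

241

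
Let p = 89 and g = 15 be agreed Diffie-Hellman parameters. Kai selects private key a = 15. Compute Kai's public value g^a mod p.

14

Public value = 15^15 mod 89.
15^1 ≡ 15 (mod 89)
15^2 = (15^1)^2 ≡ 15^2 = 225 ≡ 47 (mod 89)
15^4 = (15^2)^2 ≡ 47^2 = 2209 ≡ 73 (mod 89)
15^8 = (15^4)^2 ≡ 73^2 = 5329 ≡ 78 (mod 89)
15^15 = 15^8 · 15^4 · 15^2 · 15^1 ≡ 78 · 73 · 47 · 15 ≡ 14 (mod 89).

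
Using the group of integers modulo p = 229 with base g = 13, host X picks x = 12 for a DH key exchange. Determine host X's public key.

61

Public value = 13^12 mod 229.
13^1 ≡ 13 (mod 229)
13^2 = (13^1)^2 ≡ 13^2 = 169 ≡ 169 (mod 229)
13^4 = (13^2)^2 ≡ 169^2 = 28561 ≡ 165 (mod 229)
13^8 = (13^4)^2 ≡ 165^2 = 27225 ≡ 203 (mod 229)
13^12 = 13^8 · 13^4 ≡ 203 · 165 ≡ 61 (mod 229).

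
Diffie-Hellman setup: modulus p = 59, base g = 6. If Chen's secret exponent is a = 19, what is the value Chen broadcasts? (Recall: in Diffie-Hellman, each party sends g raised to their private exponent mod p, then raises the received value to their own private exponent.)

34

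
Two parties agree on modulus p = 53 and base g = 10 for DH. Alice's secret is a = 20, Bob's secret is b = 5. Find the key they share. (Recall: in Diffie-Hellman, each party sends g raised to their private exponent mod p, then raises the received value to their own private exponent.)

Bob sends B = g^b mod p = 10^5 mod 53.
10^1 ≡ 10 (mod 53)
10^2 = (10^1)^2 ≡ 10^2 = 100 ≡ 47 (mod 53)
10^4 = (10^2)^2 ≡ 47^2 = 2209 ≡ 36 (mod 53)
10^5 = 10^4 · 10^1 ≡ 36 · 10 ≡ 42 (mod 53).
So B = 42. Alice then computes K = B^a mod p = 42^20 mod 53.
42^1 ≡ 42 (mod 53)
42^2 = (42^1)^2 ≡ 42^2 = 1764 ≡ 15 (mod 53)
42^4 = (42^2)^2 ≡ 15^2 = 225 ≡ 13 (mod 53)
42^8 = (42^4)^2 ≡ 13^2 = 169 ≡ 10 (mod 53)
42^16 = (42^8)^2 ≡ 10^2 = 100 ≡ 47 (mod 53)
42^20 = 42^16 · 42^4 ≡ 47 · 13 ≡ 28 (mod 53).

28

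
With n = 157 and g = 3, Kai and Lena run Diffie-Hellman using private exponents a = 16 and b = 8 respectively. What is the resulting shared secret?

106

Lena sends B = g^b mod n = 3^8 mod 157.
3^1 ≡ 3 (mod 157)
3^2 = (3^1)^2 ≡ 3^2 = 9 ≡ 9 (mod 157)
3^4 = (3^2)^2 ≡ 9^2 = 81 ≡ 81 (mod 157)
3^8 = (3^4)^2 ≡ 81^2 = 6561 ≡ 124 (mod 157)
So B = 124. Kai then computes K = B^a mod n = 124^16 mod 157.
124^1 ≡ 124 (mod 157)
124^2 = (124^1)^2 ≡ 124^2 = 15376 ≡ 147 (mod 157)
124^4 = (124^2)^2 ≡ 147^2 = 21609 ≡ 100 (mod 157)
124^8 = (124^4)^2 ≡ 100^2 = 10000 ≡ 109 (mod 157)
124^16 = (124^8)^2 ≡ 109^2 = 11881 ≡ 106 (mod 157)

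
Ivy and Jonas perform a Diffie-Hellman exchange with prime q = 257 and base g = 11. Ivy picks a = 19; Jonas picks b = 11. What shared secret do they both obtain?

Jonas sends B = g^b mod q = 11^11 mod 257.
11^1 ≡ 11 (mod 257)
11^2 = (11^1)^2 ≡ 11^2 = 121 ≡ 121 (mod 257)
11^4 = (11^2)^2 ≡ 121^2 = 14641 ≡ 249 (mod 257)
11^8 = (11^4)^2 ≡ 249^2 = 62001 ≡ 64 (mod 257)
11^11 = 11^8 · 11^2 · 11^1 ≡ 64 · 121 · 11 ≡ 117 (mod 257).
So B = 117. Ivy then computes K = B^a mod q = 117^19 mod 257.
117^1 ≡ 117 (mod 257)
117^2 = (117^1)^2 ≡ 117^2 = 13689 ≡ 68 (mod 257)
117^4 = (117^2)^2 ≡ 68^2 = 4624 ≡ 255 (mod 257)
117^8 = (117^4)^2 ≡ 255^2 = 65025 ≡ 4 (mod 257)
117^16 = (117^8)^2 ≡ 4^2 = 16 ≡ 16 (mod 257)
117^19 = 117^16 · 117^2 · 117^1 ≡ 16 · 68 · 117 ≡ 81 (mod 257).

81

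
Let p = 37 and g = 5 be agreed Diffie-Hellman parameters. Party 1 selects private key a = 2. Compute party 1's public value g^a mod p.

25

Public value = 5^2 mod 37.
5^1 ≡ 5 (mod 37)
5^2 = (5^1)^2 ≡ 5^2 = 25 ≡ 25 (mod 37)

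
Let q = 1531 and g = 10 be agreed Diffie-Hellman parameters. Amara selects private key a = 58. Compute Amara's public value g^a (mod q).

Public value = 10^58 (mod 1531).
10^1 ≡ 10 (mod 1531)
10^2 = (10^1)^2 ≡ 10^2 = 100 ≡ 100 (mod 1531)
10^4 = (10^2)^2 ≡ 100^2 = 10000 ≡ 814 (mod 1531)
10^8 = (10^4)^2 ≡ 814^2 = 662596 ≡ 1204 (mod 1531)
10^16 = (10^8)^2 ≡ 1204^2 = 1449616 ≡ 1290 (mod 1531)
10^32 = (10^16)^2 ≡ 1290^2 = 1664100 ≡ 1434 (mod 1531)
10^58 = 10^32 · 10^16 · 10^8 · 10^2 ≡ 1434 · 1290 · 1204 · 100 ≡ 400 (mod 1531).

400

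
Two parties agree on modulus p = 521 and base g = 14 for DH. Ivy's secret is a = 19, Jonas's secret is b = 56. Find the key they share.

Ivy sends A = g^a mod p = 14^19 mod 521.
14^1 ≡ 14 (mod 521)
14^2 = (14^1)^2 ≡ 14^2 = 196 ≡ 196 (mod 521)
14^4 = (14^2)^2 ≡ 196^2 = 38416 ≡ 383 (mod 521)
14^8 = (14^4)^2 ≡ 383^2 = 146689 ≡ 288 (mod 521)
14^16 = (14^8)^2 ≡ 288^2 = 82944 ≡ 105 (mod 521)
14^19 = 14^16 · 14^2 · 14^1 ≡ 105 · 196 · 14 ≡ 7 (mod 521).
So A = 7. Jonas then computes K = A^b mod p = 7^56 mod 521.
7^1 ≡ 7 (mod 521)
7^2 = (7^1)^2 ≡ 7^2 = 49 ≡ 49 (mod 521)
7^4 = (7^2)^2 ≡ 49^2 = 2401 ≡ 317 (mod 521)
7^8 = (7^4)^2 ≡ 317^2 = 100489 ≡ 457 (mod 521)
7^16 = (7^8)^2 ≡ 457^2 = 208849 ≡ 449 (mod 521)
7^32 = (7^16)^2 ≡ 449^2 = 201601 ≡ 495 (mod 521)
7^56 = 7^32 · 7^16 · 7^8 ≡ 495 · 449 · 457 ≡ 22 (mod 521).

22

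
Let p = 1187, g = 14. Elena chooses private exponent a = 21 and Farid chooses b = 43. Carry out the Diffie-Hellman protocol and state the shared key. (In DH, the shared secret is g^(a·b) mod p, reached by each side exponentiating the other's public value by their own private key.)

Elena sends A = g^a mod p = 14^21 mod 1187.
14^1 ≡ 14 (mod 1187)
14^2 = (14^1)^2 ≡ 14^2 = 196 ≡ 196 (mod 1187)
14^4 = (14^2)^2 ≡ 196^2 = 38416 ≡ 432 (mod 1187)
14^8 = (14^4)^2 ≡ 432^2 = 186624 ≡ 265 (mod 1187)
14^16 = (14^8)^2 ≡ 265^2 = 70225 ≡ 192 (mod 1187)
14^21 = 14^16 · 14^4 · 14^1 ≡ 192 · 432 · 14 ≡ 330 (mod 1187).
So A = 330. Farid then computes K = A^b mod p = 330^43 mod 1187.
330^1 ≡ 330 (mod 1187)
330^2 = (330^1)^2 ≡ 330^2 = 108900 ≡ 883 (mod 1187)
330^4 = (330^2)^2 ≡ 883^2 = 779689 ≡ 1017 (mod 1187)
330^8 = (330^4)^2 ≡ 1017^2 = 1034289 ≡ 412 (mod 1187)
330^16 = (330^8)^2 ≡ 412^2 = 169744 ≡ 3 (mod 1187)
330^32 = (330^16)^2 ≡ 3^2 = 9 ≡ 9 (mod 1187)
330^43 = 330^32 · 330^8 · 330^2 · 330^1 ≡ 9 · 412 · 883 · 330 ≡ 248 (mod 1187).

248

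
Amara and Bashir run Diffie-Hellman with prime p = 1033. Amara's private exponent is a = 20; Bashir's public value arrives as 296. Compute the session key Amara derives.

Shared key K = 296^20 mod 1033.
296^1 ≡ 296 (mod 1033)
296^2 = (296^1)^2 ≡ 296^2 = 87616 ≡ 844 (mod 1033)
296^4 = (296^2)^2 ≡ 844^2 = 712336 ≡ 599 (mod 1033)
296^8 = (296^4)^2 ≡ 599^2 = 358801 ≡ 350 (mod 1033)
296^16 = (296^8)^2 ≡ 350^2 = 122500 ≡ 606 (mod 1033)
296^20 = 296^16 · 296^4 ≡ 606 · 599 ≡ 411 (mod 1033).

411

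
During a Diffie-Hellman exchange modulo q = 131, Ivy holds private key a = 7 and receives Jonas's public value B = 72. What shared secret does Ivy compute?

Shared key K = 72^7 mod 131.
72^1 ≡ 72 (mod 131)
72^2 = (72^1)^2 ≡ 72^2 = 5184 ≡ 75 (mod 131)
72^4 = (72^2)^2 ≡ 75^2 = 5625 ≡ 123 (mod 131)
72^7 = 72^4 · 72^2 · 72^1 ≡ 123 · 75 · 72 ≡ 30 (mod 131).

30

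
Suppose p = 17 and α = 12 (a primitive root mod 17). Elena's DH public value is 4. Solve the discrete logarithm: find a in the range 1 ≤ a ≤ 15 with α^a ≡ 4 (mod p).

Try successive powers of 12 modulo 17:
12^1 ≡ 12
12^2 ≡ 8
12^3 ≡ 11
12^4 ≡ 13
12^5 ≡ 3
12^6 ≡ 2
12^7 ≡ 7
12^8 ≡ 16
12^9 ≡ 5
12^10 ≡ 9
12^11 ≡ 6
12^12 ≡ 4
Found: a = 12.

12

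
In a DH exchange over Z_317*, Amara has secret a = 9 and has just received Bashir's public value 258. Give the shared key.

Shared key K = 258^9 mod 317.
258^1 ≡ 258 (mod 317)
258^2 = (258^1)^2 ≡ 258^2 = 66564 ≡ 311 (mod 317)
258^4 = (258^2)^2 ≡ 311^2 = 96721 ≡ 36 (mod 317)
258^8 = (258^4)^2 ≡ 36^2 = 1296 ≡ 28 (mod 317)
258^9 = 258^8 · 258^1 ≡ 28 · 258 ≡ 250 (mod 317).

250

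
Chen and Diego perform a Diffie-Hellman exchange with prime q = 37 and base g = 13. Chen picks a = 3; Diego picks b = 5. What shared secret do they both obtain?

29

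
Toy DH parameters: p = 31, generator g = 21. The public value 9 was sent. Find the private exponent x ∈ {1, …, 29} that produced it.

28

Try successive powers of 21 modulo 31:
21^1 ≡ 21
21^2 ≡ 7
21^3 ≡ 23
21^4 ≡ 18
21^5 ≡ 6
21^6 ≡ 2
21^7 ≡ 11
21^8 ≡ 14
21^9 ≡ 15
21^10 ≡ 5
21^11 ≡ 12
21^12 ≡ 4
21^13 ≡ 22
21^14 ≡ 28
21^15 ≡ 30
21^16 ≡ 10
21^17 ≡ 24
21^18 ≡ 8
21^19 ≡ 13
21^20 ≡ 25
21^21 ≡ 29
21^22 ≡ 20
21^23 ≡ 17
21^24 ≡ 16
21^25 ≡ 26
21^26 ≡ 19
21^27 ≡ 27
21^28 ≡ 9
Found: x = 28.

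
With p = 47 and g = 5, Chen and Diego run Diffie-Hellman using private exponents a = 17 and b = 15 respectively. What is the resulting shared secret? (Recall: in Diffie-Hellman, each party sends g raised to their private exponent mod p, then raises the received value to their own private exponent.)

22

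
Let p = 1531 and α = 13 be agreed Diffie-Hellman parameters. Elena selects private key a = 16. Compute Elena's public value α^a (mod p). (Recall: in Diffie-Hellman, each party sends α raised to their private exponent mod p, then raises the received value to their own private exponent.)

261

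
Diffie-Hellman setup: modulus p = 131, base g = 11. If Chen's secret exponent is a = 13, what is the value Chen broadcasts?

61

Public value = 11^13 mod 131.
11^1 ≡ 11 (mod 131)
11^2 = (11^1)^2 ≡ 11^2 = 121 ≡ 121 (mod 131)
11^4 = (11^2)^2 ≡ 121^2 = 14641 ≡ 100 (mod 131)
11^8 = (11^4)^2 ≡ 100^2 = 10000 ≡ 44 (mod 131)
11^13 = 11^8 · 11^4 · 11^1 ≡ 44 · 100 · 11 ≡ 61 (mod 131).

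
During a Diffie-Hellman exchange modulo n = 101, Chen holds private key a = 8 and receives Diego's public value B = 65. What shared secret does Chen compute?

95

Shared key K = 65^8 mod 101.
65^1 ≡ 65 (mod 101)
65^2 = (65^1)^2 ≡ 65^2 = 4225 ≡ 84 (mod 101)
65^4 = (65^2)^2 ≡ 84^2 = 7056 ≡ 87 (mod 101)
65^8 = (65^4)^2 ≡ 87^2 = 7569 ≡ 95 (mod 101)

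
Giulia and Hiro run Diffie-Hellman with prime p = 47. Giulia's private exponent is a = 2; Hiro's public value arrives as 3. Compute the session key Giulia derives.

Shared key K = 3^2 mod 47.
3^1 ≡ 3 (mod 47)
3^2 = (3^1)^2 ≡ 3^2 = 9 ≡ 9 (mod 47)

9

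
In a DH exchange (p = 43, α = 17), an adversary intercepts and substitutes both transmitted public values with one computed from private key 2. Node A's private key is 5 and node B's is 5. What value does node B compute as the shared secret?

Node B receives an adversary's public value M = 17^2 mod 43 instead of the honest one.
17^1 ≡ 17 (mod 43)
17^2 = (17^1)^2 ≡ 17^2 = 289 ≡ 31 (mod 43)
So M = 31. Node B computes K = M^5 mod 43.
31^1 ≡ 31 (mod 43)
31^2 = (31^1)^2 ≡ 31^2 = 961 ≡ 15 (mod 43)
31^4 = (31^2)^2 ≡ 15^2 = 225 ≡ 10 (mod 43)
31^5 = 31^4 · 31^1 ≡ 10 · 31 ≡ 9 (mod 43).

9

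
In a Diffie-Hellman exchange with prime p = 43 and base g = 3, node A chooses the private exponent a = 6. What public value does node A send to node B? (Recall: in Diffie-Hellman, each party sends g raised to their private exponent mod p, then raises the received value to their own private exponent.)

41

Public value = 3^6 (mod 43).
3^1 ≡ 3 (mod 43)
3^2 = (3^1)^2 ≡ 3^2 = 9 ≡ 9 (mod 43)
3^4 = (3^2)^2 ≡ 9^2 = 81 ≡ 38 (mod 43)
3^6 = 3^4 · 3^2 ≡ 38 · 9 ≡ 41 (mod 43).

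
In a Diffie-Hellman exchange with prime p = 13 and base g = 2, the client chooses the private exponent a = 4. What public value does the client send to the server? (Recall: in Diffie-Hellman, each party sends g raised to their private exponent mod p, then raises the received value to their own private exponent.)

3

Public value = 2^4 mod 13.
2^1 ≡ 2 (mod 13)
2^2 = (2^1)^2 ≡ 2^2 = 4 ≡ 4 (mod 13)
2^4 = (2^2)^2 ≡ 4^2 = 16 ≡ 3 (mod 13)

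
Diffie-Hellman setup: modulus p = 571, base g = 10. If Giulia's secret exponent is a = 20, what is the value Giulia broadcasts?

Public value = 10^20 (mod 571).
10^1 ≡ 10 (mod 571)
10^2 = (10^1)^2 ≡ 10^2 = 100 ≡ 100 (mod 571)
10^4 = (10^2)^2 ≡ 100^2 = 10000 ≡ 293 (mod 571)
10^8 = (10^4)^2 ≡ 293^2 = 85849 ≡ 199 (mod 571)
10^16 = (10^8)^2 ≡ 199^2 = 39601 ≡ 202 (mod 571)
10^20 = 10^16 · 10^4 ≡ 202 · 293 ≡ 373 (mod 571).

373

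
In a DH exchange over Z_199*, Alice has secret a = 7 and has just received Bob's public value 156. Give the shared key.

Shared key K = 156^7 mod 199.
156^1 ≡ 156 (mod 199)
156^2 = (156^1)^2 ≡ 156^2 = 24336 ≡ 58 (mod 199)
156^4 = (156^2)^2 ≡ 58^2 = 3364 ≡ 180 (mod 199)
156^7 = 156^4 · 156^2 · 156^1 ≡ 180 · 58 · 156 ≡ 24 (mod 199).

24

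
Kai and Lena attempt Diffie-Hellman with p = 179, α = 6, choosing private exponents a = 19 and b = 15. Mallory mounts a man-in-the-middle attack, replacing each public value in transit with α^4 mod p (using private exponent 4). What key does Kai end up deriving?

51

Kai receives Mallory's public value M = 6^4 mod 179 instead of the honest one.
6^1 ≡ 6 (mod 179)
6^2 = (6^1)^2 ≡ 6^2 = 36 ≡ 36 (mod 179)
6^4 = (6^2)^2 ≡ 36^2 = 1296 ≡ 43 (mod 179)
So M = 43. Kai computes K = M^19 mod 179.
43^1 ≡ 43 (mod 179)
43^2 = (43^1)^2 ≡ 43^2 = 1849 ≡ 59 (mod 179)
43^4 = (43^2)^2 ≡ 59^2 = 3481 ≡ 80 (mod 179)
43^8 = (43^4)^2 ≡ 80^2 = 6400 ≡ 135 (mod 179)
43^16 = (43^8)^2 ≡ 135^2 = 18225 ≡ 146 (mod 179)
43^19 = 43^16 · 43^2 · 43^1 ≡ 146 · 59 · 43 ≡ 51 (mod 179).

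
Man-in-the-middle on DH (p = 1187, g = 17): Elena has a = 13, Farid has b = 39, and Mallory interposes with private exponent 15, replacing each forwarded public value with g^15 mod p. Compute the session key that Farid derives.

264

Farid receives Mallory's public value M = 17^15 mod 1187 instead of the honest one.
17^1 ≡ 17 (mod 1187)
17^2 = (17^1)^2 ≡ 17^2 = 289 ≡ 289 (mod 1187)
17^4 = (17^2)^2 ≡ 289^2 = 83521 ≡ 431 (mod 1187)
17^8 = (17^4)^2 ≡ 431^2 = 185761 ≡ 589 (mod 1187)
17^15 = 17^8 · 17^4 · 17^2 · 17^1 ≡ 589 · 431 · 289 · 17 ≡ 1066 (mod 1187).
So M = 1066. Farid computes K = M^39 mod 1187.
1066^1 ≡ 1066 (mod 1187)
1066^2 = (1066^1)^2 ≡ 1066^2 = 1136356 ≡ 397 (mod 1187)
1066^4 = (1066^2)^2 ≡ 397^2 = 157609 ≡ 925 (mod 1187)
1066^8 = (1066^4)^2 ≡ 925^2 = 855625 ≡ 985 (mod 1187)
1066^16 = (1066^8)^2 ≡ 985^2 = 970225 ≡ 446 (mod 1187)
1066^32 = (1066^16)^2 ≡ 446^2 = 198916 ≡ 687 (mod 1187)
1066^39 = 1066^32 · 1066^4 · 1066^2 · 1066^1 ≡ 687 · 925 · 397 · 1066 ≡ 264 (mod 1187).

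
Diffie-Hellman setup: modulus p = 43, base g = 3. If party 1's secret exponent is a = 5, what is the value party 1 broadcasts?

Public value = 3^5 mod 43.
3^1 ≡ 3 (mod 43)
3^2 = (3^1)^2 ≡ 3^2 = 9 ≡ 9 (mod 43)
3^4 = (3^2)^2 ≡ 9^2 = 81 ≡ 38 (mod 43)
3^5 = 3^4 · 3^1 ≡ 38 · 3 ≡ 28 (mod 43).

28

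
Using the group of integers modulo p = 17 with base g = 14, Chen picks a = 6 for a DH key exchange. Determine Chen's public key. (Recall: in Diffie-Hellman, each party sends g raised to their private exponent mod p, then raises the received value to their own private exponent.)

15

Public value = 14^6 (mod 17).
14^1 ≡ 14 (mod 17)
14^2 = (14^1)^2 ≡ 14^2 = 196 ≡ 9 (mod 17)
14^4 = (14^2)^2 ≡ 9^2 = 81 ≡ 13 (mod 17)
14^6 = 14^4 · 14^2 ≡ 13 · 9 ≡ 15 (mod 17).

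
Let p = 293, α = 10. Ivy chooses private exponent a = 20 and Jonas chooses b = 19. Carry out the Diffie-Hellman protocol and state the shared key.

161

Jonas sends B = α^b mod p = 10^19 mod 293.
10^1 ≡ 10 (mod 293)
10^2 = (10^1)^2 ≡ 10^2 = 100 ≡ 100 (mod 293)
10^4 = (10^2)^2 ≡ 100^2 = 10000 ≡ 38 (mod 293)
10^8 = (10^4)^2 ≡ 38^2 = 1444 ≡ 272 (mod 293)
10^16 = (10^8)^2 ≡ 272^2 = 73984 ≡ 148 (mod 293)
10^19 = 10^16 · 10^2 · 10^1 ≡ 148 · 100 · 10 ≡ 35 (mod 293).
So B = 35. Ivy then computes K = B^a mod p = 35^20 mod 293.
35^1 ≡ 35 (mod 293)
35^2 = (35^1)^2 ≡ 35^2 = 1225 ≡ 53 (mod 293)
35^4 = (35^2)^2 ≡ 53^2 = 2809 ≡ 172 (mod 293)
35^8 = (35^4)^2 ≡ 172^2 = 29584 ≡ 284 (mod 293)
35^16 = (35^8)^2 ≡ 284^2 = 80656 ≡ 81 (mod 293)
35^20 = 35^16 · 35^4 ≡ 81 · 172 ≡ 161 (mod 293).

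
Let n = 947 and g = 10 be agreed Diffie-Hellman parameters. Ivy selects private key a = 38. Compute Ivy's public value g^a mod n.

Public value = 10^38 mod 947.
10^1 ≡ 10 (mod 947)
10^2 = (10^1)^2 ≡ 10^2 = 100 ≡ 100 (mod 947)
10^4 = (10^2)^2 ≡ 100^2 = 10000 ≡ 530 (mod 947)
10^8 = (10^4)^2 ≡ 530^2 = 280900 ≡ 588 (mod 947)
10^16 = (10^8)^2 ≡ 588^2 = 345744 ≡ 89 (mod 947)
10^32 = (10^16)^2 ≡ 89^2 = 7921 ≡ 345 (mod 947)
10^38 = 10^32 · 10^4 · 10^2 ≡ 345 · 530 · 100 ≡ 324 (mod 947).

324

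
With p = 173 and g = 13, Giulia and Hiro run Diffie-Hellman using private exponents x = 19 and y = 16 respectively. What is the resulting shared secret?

52

Hiro sends B = g^y mod p = 13^16 mod 173.
13^1 ≡ 13 (mod 173)
13^2 = (13^1)^2 ≡ 13^2 = 169 ≡ 169 (mod 173)
13^4 = (13^2)^2 ≡ 169^2 = 28561 ≡ 16 (mod 173)
13^8 = (13^4)^2 ≡ 16^2 = 256 ≡ 83 (mod 173)
13^16 = (13^8)^2 ≡ 83^2 = 6889 ≡ 142 (mod 173)
So B = 142. Giulia then computes K = B^x mod p = 142^19 mod 173.
142^1 ≡ 142 (mod 173)
142^2 = (142^1)^2 ≡ 142^2 = 20164 ≡ 96 (mod 173)
142^4 = (142^2)^2 ≡ 96^2 = 9216 ≡ 47 (mod 173)
142^8 = (142^4)^2 ≡ 47^2 = 2209 ≡ 133 (mod 173)
142^16 = (142^8)^2 ≡ 133^2 = 17689 ≡ 43 (mod 173)
142^19 = 142^16 · 142^2 · 142^1 ≡ 43 · 96 · 142 ≡ 52 (mod 173).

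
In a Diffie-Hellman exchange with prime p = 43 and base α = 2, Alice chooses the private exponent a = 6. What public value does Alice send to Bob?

Public value = 2^6 mod 43.
2^1 ≡ 2 (mod 43)
2^2 = (2^1)^2 ≡ 2^2 = 4 ≡ 4 (mod 43)
2^4 = (2^2)^2 ≡ 4^2 = 16 ≡ 16 (mod 43)
2^6 = 2^4 · 2^2 ≡ 16 · 4 ≡ 21 (mod 43).

21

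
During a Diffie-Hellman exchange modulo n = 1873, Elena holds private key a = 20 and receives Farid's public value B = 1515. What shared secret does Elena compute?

Shared key K = 1515^20 mod 1873.
1515^1 ≡ 1515 (mod 1873)
1515^2 = (1515^1)^2 ≡ 1515^2 = 2295225 ≡ 800 (mod 1873)
1515^4 = (1515^2)^2 ≡ 800^2 = 640000 ≡ 1307 (mod 1873)
1515^8 = (1515^4)^2 ≡ 1307^2 = 1708249 ≡ 73 (mod 1873)
1515^16 = (1515^8)^2 ≡ 73^2 = 5329 ≡ 1583 (mod 1873)
1515^20 = 1515^16 · 1515^4 ≡ 1583 · 1307 ≡ 1189 (mod 1873).

1189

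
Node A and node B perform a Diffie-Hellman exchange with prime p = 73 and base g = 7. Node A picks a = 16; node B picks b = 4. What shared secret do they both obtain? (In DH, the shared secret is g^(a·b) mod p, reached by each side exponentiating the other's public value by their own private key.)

Node B sends B = g^b mod p = 7^4 mod 73.
7^1 ≡ 7 (mod 73)
7^2 = (7^1)^2 ≡ 7^2 = 49 ≡ 49 (mod 73)
7^4 = (7^2)^2 ≡ 49^2 = 2401 ≡ 65 (mod 73)
So B = 65. Node A then computes K = B^a mod p = 65^16 mod 73.
65^1 ≡ 65 (mod 73)
65^2 = (65^1)^2 ≡ 65^2 = 4225 ≡ 64 (mod 73)
65^4 = (65^2)^2 ≡ 64^2 = 4096 ≡ 8 (mod 73)
65^8 = (65^4)^2 ≡ 8^2 = 64 ≡ 64 (mod 73)
65^16 = (65^8)^2 ≡ 64^2 = 4096 ≡ 8 (mod 73)

8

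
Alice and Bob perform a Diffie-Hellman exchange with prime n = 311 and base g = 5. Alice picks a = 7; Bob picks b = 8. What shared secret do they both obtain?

100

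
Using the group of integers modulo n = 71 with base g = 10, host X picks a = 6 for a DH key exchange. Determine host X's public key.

Public value = 10^6 mod 71.
10^1 ≡ 10 (mod 71)
10^2 = (10^1)^2 ≡ 10^2 = 100 ≡ 29 (mod 71)
10^4 = (10^2)^2 ≡ 29^2 = 841 ≡ 60 (mod 71)
10^6 = 10^4 · 10^2 ≡ 60 · 29 ≡ 36 (mod 71).

36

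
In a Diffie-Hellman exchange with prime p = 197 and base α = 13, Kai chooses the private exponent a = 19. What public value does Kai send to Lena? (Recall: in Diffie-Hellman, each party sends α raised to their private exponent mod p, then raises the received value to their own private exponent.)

194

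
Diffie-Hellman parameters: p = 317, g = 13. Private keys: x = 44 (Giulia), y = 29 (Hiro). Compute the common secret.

Giulia sends A = g^x mod p = 13^44 mod 317.
13^1 ≡ 13 (mod 317)
13^2 = (13^1)^2 ≡ 13^2 = 169 ≡ 169 (mod 317)
13^4 = (13^2)^2 ≡ 169^2 = 28561 ≡ 31 (mod 317)
13^8 = (13^4)^2 ≡ 31^2 = 961 ≡ 10 (mod 317)
13^16 = (13^8)^2 ≡ 10^2 = 100 ≡ 100 (mod 317)
13^32 = (13^16)^2 ≡ 100^2 = 10000 ≡ 173 (mod 317)
13^44 = 13^32 · 13^8 · 13^4 ≡ 173 · 10 · 31 ≡ 57 (mod 317).
So A = 57. Hiro then computes K = A^y mod p = 57^29 mod 317.
57^1 ≡ 57 (mod 317)
57^2 = (57^1)^2 ≡ 57^2 = 3249 ≡ 79 (mod 317)
57^4 = (57^2)^2 ≡ 79^2 = 6241 ≡ 218 (mod 317)
57^8 = (57^4)^2 ≡ 218^2 = 47524 ≡ 291 (mod 317)
57^16 = (57^8)^2 ≡ 291^2 = 84681 ≡ 42 (mod 317)
57^29 = 57^16 · 57^8 · 57^4 · 57^1 ≡ 42 · 291 · 218 · 57 ≡ 310 (mod 317).

310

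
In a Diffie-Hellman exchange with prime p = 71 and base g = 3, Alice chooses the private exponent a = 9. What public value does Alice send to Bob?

16

Public value = 3^9 mod 71.
3^1 ≡ 3 (mod 71)
3^2 = (3^1)^2 ≡ 3^2 = 9 ≡ 9 (mod 71)
3^4 = (3^2)^2 ≡ 9^2 = 81 ≡ 10 (mod 71)
3^8 = (3^4)^2 ≡ 10^2 = 100 ≡ 29 (mod 71)
3^9 = 3^8 · 3^1 ≡ 29 · 3 ≡ 16 (mod 71).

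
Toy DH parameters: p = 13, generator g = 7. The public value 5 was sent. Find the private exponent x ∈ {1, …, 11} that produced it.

3

Try successive powers of 7 modulo 13:
7^1 ≡ 7
7^2 ≡ 10
7^3 ≡ 5
Found: x = 3.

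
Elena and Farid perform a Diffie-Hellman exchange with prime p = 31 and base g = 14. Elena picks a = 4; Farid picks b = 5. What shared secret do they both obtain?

Farid sends B = g^b mod p = 14^5 mod 31.
14^1 ≡ 14 (mod 31)
14^2 = (14^1)^2 ≡ 14^2 = 196 ≡ 10 (mod 31)
14^4 = (14^2)^2 ≡ 10^2 = 100 ≡ 7 (mod 31)
14^5 = 14^4 · 14^1 ≡ 7 · 14 ≡ 5 (mod 31).
So B = 5. Elena then computes K = B^a mod p = 5^4 mod 31.
5^1 ≡ 5 (mod 31)
5^2 = (5^1)^2 ≡ 5^2 = 25 ≡ 25 (mod 31)
5^4 = (5^2)^2 ≡ 25^2 = 625 ≡ 5 (mod 31)

5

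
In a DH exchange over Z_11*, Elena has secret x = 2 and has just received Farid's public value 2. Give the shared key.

4

Shared key K = 2^2 mod 11.
2^1 ≡ 2 (mod 11)
2^2 = (2^1)^2 ≡ 2^2 = 4 ≡ 4 (mod 11)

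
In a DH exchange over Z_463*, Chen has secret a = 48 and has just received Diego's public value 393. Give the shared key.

161

Shared key K = 393^48 mod 463.
393^1 ≡ 393 (mod 463)
393^2 = (393^1)^2 ≡ 393^2 = 154449 ≡ 270 (mod 463)
393^4 = (393^2)^2 ≡ 270^2 = 72900 ≡ 209 (mod 463)
393^8 = (393^4)^2 ≡ 209^2 = 43681 ≡ 159 (mod 463)
393^16 = (393^8)^2 ≡ 159^2 = 25281 ≡ 279 (mod 463)
393^32 = (393^16)^2 ≡ 279^2 = 77841 ≡ 57 (mod 463)
393^48 = 393^32 · 393^16 ≡ 57 · 279 ≡ 161 (mod 463).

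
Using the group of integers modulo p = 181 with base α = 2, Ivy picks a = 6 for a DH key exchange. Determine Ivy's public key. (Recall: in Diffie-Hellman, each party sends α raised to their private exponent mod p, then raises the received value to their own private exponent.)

Public value = 2^6 (mod 181).
2^1 ≡ 2 (mod 181)
2^2 = (2^1)^2 ≡ 2^2 = 4 ≡ 4 (mod 181)
2^4 = (2^2)^2 ≡ 4^2 = 16 ≡ 16 (mod 181)
2^6 = 2^4 · 2^2 ≡ 16 · 4 ≡ 64 (mod 181).

64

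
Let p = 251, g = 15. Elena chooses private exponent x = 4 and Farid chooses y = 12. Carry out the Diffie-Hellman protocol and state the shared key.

175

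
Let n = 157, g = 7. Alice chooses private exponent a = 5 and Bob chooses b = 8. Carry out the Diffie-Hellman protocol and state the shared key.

Alice sends A = g^a mod n = 7^5 mod 157.
7^1 ≡ 7 (mod 157)
7^2 = (7^1)^2 ≡ 7^2 = 49 ≡ 49 (mod 157)
7^4 = (7^2)^2 ≡ 49^2 = 2401 ≡ 46 (mod 157)
7^5 = 7^4 · 7^1 ≡ 46 · 7 ≡ 8 (mod 157).
So A = 8. Bob then computes K = A^b mod n = 8^8 mod 157.
8^1 ≡ 8 (mod 157)
8^2 = (8^1)^2 ≡ 8^2 = 64 ≡ 64 (mod 157)
8^4 = (8^2)^2 ≡ 64^2 = 4096 ≡ 14 (mod 157)
8^8 = (8^4)^2 ≡ 14^2 = 196 ≡ 39 (mod 157)

39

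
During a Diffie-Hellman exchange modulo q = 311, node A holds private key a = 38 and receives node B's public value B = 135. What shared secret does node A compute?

Shared key K = 135^38 mod 311.
135^1 ≡ 135 (mod 311)
135^2 = (135^1)^2 ≡ 135^2 = 18225 ≡ 187 (mod 311)
135^4 = (135^2)^2 ≡ 187^2 = 34969 ≡ 137 (mod 311)
135^8 = (135^4)^2 ≡ 137^2 = 18769 ≡ 109 (mod 311)
135^16 = (135^8)^2 ≡ 109^2 = 11881 ≡ 63 (mod 311)
135^32 = (135^16)^2 ≡ 63^2 = 3969 ≡ 237 (mod 311)
135^38 = 135^32 · 135^4 · 135^2 ≡ 237 · 137 · 187 ≡ 50 (mod 311).

50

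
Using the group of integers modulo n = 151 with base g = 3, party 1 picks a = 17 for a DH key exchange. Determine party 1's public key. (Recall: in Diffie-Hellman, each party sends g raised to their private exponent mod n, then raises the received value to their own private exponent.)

Public value = 3^17 (mod 151).
3^1 ≡ 3 (mod 151)
3^2 = (3^1)^2 ≡ 3^2 = 9 ≡ 9 (mod 151)
3^4 = (3^2)^2 ≡ 9^2 = 81 ≡ 81 (mod 151)
3^8 = (3^4)^2 ≡ 81^2 = 6561 ≡ 68 (mod 151)
3^16 = (3^8)^2 ≡ 68^2 = 4624 ≡ 94 (mod 151)
3^17 = 3^16 · 3^1 ≡ 94 · 3 ≡ 131 (mod 151).

131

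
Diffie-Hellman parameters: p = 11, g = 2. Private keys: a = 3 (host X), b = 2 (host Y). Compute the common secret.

9

Host Y sends B = g^b mod p = 2^2 mod 11.
2^1 ≡ 2 (mod 11)
2^2 = (2^1)^2 ≡ 2^2 = 4 ≡ 4 (mod 11)
So B = 4. Host X then computes K = B^a mod p = 4^3 mod 11.
4^1 ≡ 4 (mod 11)
4^2 = (4^1)^2 ≡ 4^2 = 16 ≡ 5 (mod 11)
4^3 = 4^2 · 4^1 ≡ 5 · 4 ≡ 9 (mod 11).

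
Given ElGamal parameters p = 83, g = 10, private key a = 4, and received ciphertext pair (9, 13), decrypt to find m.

24

Shared mask s = c₁^a mod p = 9^4 mod 83.
9^1 ≡ 9 (mod 83)
9^2 = (9^1)^2 ≡ 9^2 = 81 ≡ 81 (mod 83)
9^4 = (9^2)^2 ≡ 81^2 = 6561 ≡ 4 (mod 83)
So s = 4; s⁻¹ ≡ 21 (mod 83).
m = c₂ · s⁻¹ mod 83 = 13 · 21 mod 83 = 24.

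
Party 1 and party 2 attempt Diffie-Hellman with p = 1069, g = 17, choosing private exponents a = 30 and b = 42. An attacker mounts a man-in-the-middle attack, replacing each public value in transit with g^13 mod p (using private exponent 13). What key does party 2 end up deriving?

291

Party 2 receives an attacker's public value M = 17^13 mod 1069 instead of the honest one.
17^1 ≡ 17 (mod 1069)
17^2 = (17^1)^2 ≡ 17^2 = 289 ≡ 289 (mod 1069)
17^4 = (17^2)^2 ≡ 289^2 = 83521 ≡ 139 (mod 1069)
17^8 = (17^4)^2 ≡ 139^2 = 19321 ≡ 79 (mod 1069)
17^13 = 17^8 · 17^4 · 17^1 ≡ 79 · 139 · 17 ≡ 671 (mod 1069).
So M = 671. Party 2 computes K = M^42 mod 1069.
671^1 ≡ 671 (mod 1069)
671^2 = (671^1)^2 ≡ 671^2 = 450241 ≡ 192 (mod 1069)
671^4 = (671^2)^2 ≡ 192^2 = 36864 ≡ 518 (mod 1069)
671^8 = (671^4)^2 ≡ 518^2 = 268324 ≡ 5 (mod 1069)
671^16 = (671^8)^2 ≡ 5^2 = 25 ≡ 25 (mod 1069)
671^32 = (671^16)^2 ≡ 25^2 = 625 ≡ 625 (mod 1069)
671^42 = 671^32 · 671^8 · 671^2 ≡ 625 · 5 · 192 ≡ 291 (mod 1069).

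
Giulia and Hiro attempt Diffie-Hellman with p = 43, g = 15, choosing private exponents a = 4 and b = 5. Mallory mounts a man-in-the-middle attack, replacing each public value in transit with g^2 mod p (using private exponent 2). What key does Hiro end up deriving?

25

Hiro receives Mallory's public value M = 15^2 mod 43 instead of the honest one.
15^1 ≡ 15 (mod 43)
15^2 = (15^1)^2 ≡ 15^2 = 225 ≡ 10 (mod 43)
So M = 10. Hiro computes K = M^5 mod 43.
10^1 ≡ 10 (mod 43)
10^2 = (10^1)^2 ≡ 10^2 = 100 ≡ 14 (mod 43)
10^4 = (10^2)^2 ≡ 14^2 = 196 ≡ 24 (mod 43)
10^5 = 10^4 · 10^1 ≡ 24 · 10 ≡ 25 (mod 43).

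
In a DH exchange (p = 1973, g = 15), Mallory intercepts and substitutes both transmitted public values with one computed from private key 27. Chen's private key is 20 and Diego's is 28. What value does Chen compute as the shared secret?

Chen receives Mallory's public value M = 15^27 mod 1973 instead of the honest one.
15^1 ≡ 15 (mod 1973)
15^2 = (15^1)^2 ≡ 15^2 = 225 ≡ 225 (mod 1973)
15^4 = (15^2)^2 ≡ 225^2 = 50625 ≡ 1300 (mod 1973)
15^8 = (15^4)^2 ≡ 1300^2 = 1690000 ≡ 1112 (mod 1973)
15^16 = (15^8)^2 ≡ 1112^2 = 1236544 ≡ 1446 (mod 1973)
15^27 = 15^16 · 15^8 · 15^2 · 15^1 ≡ 1446 · 1112 · 225 · 15 ≡ 877 (mod 1973).
So M = 877. Chen computes K = M^20 mod 1973.
877^1 ≡ 877 (mod 1973)
877^2 = (877^1)^2 ≡ 877^2 = 769129 ≡ 1632 (mod 1973)
877^4 = (877^2)^2 ≡ 1632^2 = 2663424 ≡ 1847 (mod 1973)
877^8 = (877^4)^2 ≡ 1847^2 = 3411409 ≡ 92 (mod 1973)
877^16 = (877^8)^2 ≡ 92^2 = 8464 ≡ 572 (mod 1973)
877^20 = 877^16 · 877^4 ≡ 572 · 1847 ≡ 929 (mod 1973).

929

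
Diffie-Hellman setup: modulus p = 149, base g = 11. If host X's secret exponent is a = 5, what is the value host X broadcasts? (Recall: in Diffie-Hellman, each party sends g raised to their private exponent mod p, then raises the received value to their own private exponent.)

Public value = 11^{5} \pmod{149}.
11^1 ≡ 11 (mod 149)
11^2 = (11^1)^2 ≡ 11^2 = 121 ≡ 121 (mod 149)
11^4 = (11^2)^2 ≡ 121^2 = 14641 ≡ 39 (mod 149)
11^5 = 11^4 · 11^1 ≡ 39 · 11 ≡ 131 (mod 149).

131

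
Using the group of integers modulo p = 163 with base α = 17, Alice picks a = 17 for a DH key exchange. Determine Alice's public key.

102

Public value = 17^{17} \pmod{163}.
17^1 ≡ 17 (mod 163)
17^2 = (17^1)^2 ≡ 17^2 = 289 ≡ 126 (mod 163)
17^4 = (17^2)^2 ≡ 126^2 = 15876 ≡ 65 (mod 163)
17^8 = (17^4)^2 ≡ 65^2 = 4225 ≡ 150 (mod 163)
17^16 = (17^8)^2 ≡ 150^2 = 22500 ≡ 6 (mod 163)
17^17 = 17^16 · 17^1 ≡ 6 · 17 ≡ 102 (mod 163).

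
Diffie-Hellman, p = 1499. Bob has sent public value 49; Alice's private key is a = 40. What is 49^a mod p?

1448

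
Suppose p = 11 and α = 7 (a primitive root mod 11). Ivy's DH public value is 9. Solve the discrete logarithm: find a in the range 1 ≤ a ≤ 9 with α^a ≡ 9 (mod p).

8

Try successive powers of 7 modulo 11:
7^1 ≡ 7
7^2 ≡ 5
7^3 ≡ 2
7^4 ≡ 3
7^5 ≡ 10
7^6 ≡ 4
7^7 ≡ 6
7^8 ≡ 9
Found: a = 8.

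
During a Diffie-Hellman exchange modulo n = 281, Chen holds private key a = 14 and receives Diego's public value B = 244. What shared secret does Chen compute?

53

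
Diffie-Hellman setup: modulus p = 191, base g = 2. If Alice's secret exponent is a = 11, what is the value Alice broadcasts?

Public value = 2^11 mod 191.
2^1 ≡ 2 (mod 191)
2^2 = (2^1)^2 ≡ 2^2 = 4 ≡ 4 (mod 191)
2^4 = (2^2)^2 ≡ 4^2 = 16 ≡ 16 (mod 191)
2^8 = (2^4)^2 ≡ 16^2 = 256 ≡ 65 (mod 191)
2^11 = 2^8 · 2^2 · 2^1 ≡ 65 · 4 · 2 ≡ 138 (mod 191).

138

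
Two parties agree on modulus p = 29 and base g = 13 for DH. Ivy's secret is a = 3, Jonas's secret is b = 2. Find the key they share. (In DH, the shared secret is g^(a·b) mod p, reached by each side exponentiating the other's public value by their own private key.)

20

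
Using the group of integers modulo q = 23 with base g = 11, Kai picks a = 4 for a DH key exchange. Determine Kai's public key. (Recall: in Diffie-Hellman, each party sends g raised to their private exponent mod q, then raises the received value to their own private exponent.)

13

Public value = 11^4 (mod 23).
11^1 ≡ 11 (mod 23)
11^2 = (11^1)^2 ≡ 11^2 = 121 ≡ 6 (mod 23)
11^4 = (11^2)^2 ≡ 6^2 = 36 ≡ 13 (mod 23)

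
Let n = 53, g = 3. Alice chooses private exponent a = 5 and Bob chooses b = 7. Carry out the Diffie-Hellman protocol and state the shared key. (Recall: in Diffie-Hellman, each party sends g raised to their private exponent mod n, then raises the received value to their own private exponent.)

Bob sends B = g^b mod n = 3^7 mod 53.
3^1 ≡ 3 (mod 53)
3^2 = (3^1)^2 ≡ 3^2 = 9 ≡ 9 (mod 53)
3^4 = (3^2)^2 ≡ 9^2 = 81 ≡ 28 (mod 53)
3^7 = 3^4 · 3^2 · 3^1 ≡ 28 · 9 · 3 ≡ 14 (mod 53).
So B = 14. Alice then computes K = B^a mod n = 14^5 mod 53.
14^1 ≡ 14 (mod 53)
14^2 = (14^1)^2 ≡ 14^2 = 196 ≡ 37 (mod 53)
14^4 = (14^2)^2 ≡ 37^2 = 1369 ≡ 44 (mod 53)
14^5 = 14^4 · 14^1 ≡ 44 · 14 ≡ 33 (mod 53).

33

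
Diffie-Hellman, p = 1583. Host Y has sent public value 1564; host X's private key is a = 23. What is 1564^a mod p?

1345

Shared key K = 1564^23 mod 1583.
1564^1 ≡ 1564 (mod 1583)
1564^2 = (1564^1)^2 ≡ 1564^2 = 2446096 ≡ 361 (mod 1583)
1564^4 = (1564^2)^2 ≡ 361^2 = 130321 ≡ 515 (mod 1583)
1564^8 = (1564^4)^2 ≡ 515^2 = 265225 ≡ 864 (mod 1583)
1564^16 = (1564^8)^2 ≡ 864^2 = 746496 ≡ 903 (mod 1583)
1564^23 = 1564^16 · 1564^4 · 1564^2 · 1564^1 ≡ 903 · 515 · 361 · 1564 ≡ 1345 (mod 1583).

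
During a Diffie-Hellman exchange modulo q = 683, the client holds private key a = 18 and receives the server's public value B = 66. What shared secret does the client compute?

49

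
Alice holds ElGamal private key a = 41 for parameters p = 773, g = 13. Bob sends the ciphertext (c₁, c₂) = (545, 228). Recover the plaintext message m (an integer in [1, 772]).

191

Shared mask s = c₁^a mod p = 545^41 mod 773.
545^1 ≡ 545 (mod 773)
545^2 = (545^1)^2 ≡ 545^2 = 297025 ≡ 193 (mod 773)
545^4 = (545^2)^2 ≡ 193^2 = 37249 ≡ 145 (mod 773)
545^8 = (545^4)^2 ≡ 145^2 = 21025 ≡ 154 (mod 773)
545^16 = (545^8)^2 ≡ 154^2 = 23716 ≡ 526 (mod 773)
545^32 = (545^16)^2 ≡ 526^2 = 276676 ≡ 715 (mod 773)
545^41 = 545^32 · 545^8 · 545^1 ≡ 715 · 154 · 545 ≡ 414 (mod 773).
So s = 414; s⁻¹ ≡ 506 (mod 773).
m = c₂ · s⁻¹ mod 773 = 228 · 506 mod 773 = 191.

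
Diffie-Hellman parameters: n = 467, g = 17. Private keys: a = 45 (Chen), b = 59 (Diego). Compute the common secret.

52

Diego sends B = g^b mod n = 17^59 mod 467.
17^1 ≡ 17 (mod 467)
17^2 = (17^1)^2 ≡ 17^2 = 289 ≡ 289 (mod 467)
17^4 = (17^2)^2 ≡ 289^2 = 83521 ≡ 395 (mod 467)
17^8 = (17^4)^2 ≡ 395^2 = 156025 ≡ 47 (mod 467)
17^16 = (17^8)^2 ≡ 47^2 = 2209 ≡ 341 (mod 467)
17^32 = (17^16)^2 ≡ 341^2 = 116281 ≡ 465 (mod 467)
17^59 = 17^32 · 17^16 · 17^8 · 17^2 · 17^1 ≡ 465 · 341 · 47 · 289 · 17 ≡ 438 (mod 467).
So B = 438. Chen then computes K = B^a mod n = 438^45 mod 467.
438^1 ≡ 438 (mod 467)
438^2 = (438^1)^2 ≡ 438^2 = 191844 ≡ 374 (mod 467)
438^4 = (438^2)^2 ≡ 374^2 = 139876 ≡ 243 (mod 467)
438^8 = (438^4)^2 ≡ 243^2 = 59049 ≡ 207 (mod 467)
438^16 = (438^8)^2 ≡ 207^2 = 42849 ≡ 352 (mod 467)
438^32 = (438^16)^2 ≡ 352^2 = 123904 ≡ 149 (mod 467)
438^45 = 438^32 · 438^8 · 438^4 · 438^1 ≡ 149 · 207 · 243 · 438 ≡ 52 (mod 467).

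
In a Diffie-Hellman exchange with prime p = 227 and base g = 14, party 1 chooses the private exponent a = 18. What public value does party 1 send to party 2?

74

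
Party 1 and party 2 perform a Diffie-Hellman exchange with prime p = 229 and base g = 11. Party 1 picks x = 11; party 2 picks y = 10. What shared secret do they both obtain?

61

Party 1 sends A = g^x mod p = 11^11 mod 229.
11^1 ≡ 11 (mod 229)
11^2 = (11^1)^2 ≡ 11^2 = 121 ≡ 121 (mod 229)
11^4 = (11^2)^2 ≡ 121^2 = 14641 ≡ 214 (mod 229)
11^8 = (11^4)^2 ≡ 214^2 = 45796 ≡ 225 (mod 229)
11^11 = 11^8 · 11^2 · 11^1 ≡ 225 · 121 · 11 ≡ 172 (mod 229).
So A = 172. Party 2 then computes K = A^y mod p = 172^10 mod 229.
172^1 ≡ 172 (mod 229)
172^2 = (172^1)^2 ≡ 172^2 = 29584 ≡ 43 (mod 229)
172^4 = (172^2)^2 ≡ 43^2 = 1849 ≡ 17 (mod 229)
172^8 = (172^4)^2 ≡ 17^2 = 289 ≡ 60 (mod 229)
172^10 = 172^8 · 172^2 ≡ 60 · 43 ≡ 61 (mod 229).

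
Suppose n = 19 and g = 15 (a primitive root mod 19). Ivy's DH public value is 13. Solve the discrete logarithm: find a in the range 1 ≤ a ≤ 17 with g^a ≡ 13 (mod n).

7

Try successive powers of 15 modulo 19:
15^1 ≡ 15
15^2 ≡ 16
15^3 ≡ 12
15^4 ≡ 9
15^5 ≡ 2
15^6 ≡ 11
15^7 ≡ 13
Found: a = 7.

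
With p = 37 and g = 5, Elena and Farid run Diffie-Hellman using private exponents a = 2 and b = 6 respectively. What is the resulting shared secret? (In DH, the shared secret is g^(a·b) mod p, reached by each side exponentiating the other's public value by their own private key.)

10

Farid sends B = g^b mod p = 5^6 mod 37.
5^1 ≡ 5 (mod 37)
5^2 = (5^1)^2 ≡ 5^2 = 25 ≡ 25 (mod 37)
5^4 = (5^2)^2 ≡ 25^2 = 625 ≡ 33 (mod 37)
5^6 = 5^4 · 5^2 ≡ 33 · 25 ≡ 11 (mod 37).
So B = 11. Elena then computes K = B^a mod p = 11^2 mod 37.
11^1 ≡ 11 (mod 37)
11^2 = (11^1)^2 ≡ 11^2 = 121 ≡ 10 (mod 37)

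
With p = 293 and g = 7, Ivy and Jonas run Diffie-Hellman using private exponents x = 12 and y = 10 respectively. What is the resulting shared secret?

Ivy sends A = g^x mod p = 7^12 mod 293.
7^1 ≡ 7 (mod 293)
7^2 = (7^1)^2 ≡ 7^2 = 49 ≡ 49 (mod 293)
7^4 = (7^2)^2 ≡ 49^2 = 2401 ≡ 57 (mod 293)
7^8 = (7^4)^2 ≡ 57^2 = 3249 ≡ 26 (mod 293)
7^12 = 7^8 · 7^4 ≡ 26 · 57 ≡ 17 (mod 293).
So A = 17. Jonas then computes K = A^y mod p = 17^10 mod 293.
17^1 ≡ 17 (mod 293)
17^2 = (17^1)^2 ≡ 17^2 = 289 ≡ 289 (mod 293)
17^4 = (17^2)^2 ≡ 289^2 = 83521 ≡ 16 (mod 293)
17^8 = (17^4)^2 ≡ 16^2 = 256 ≡ 256 (mod 293)
17^10 = 17^8 · 17^2 ≡ 256 · 289 ≡ 148 (mod 293).

148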